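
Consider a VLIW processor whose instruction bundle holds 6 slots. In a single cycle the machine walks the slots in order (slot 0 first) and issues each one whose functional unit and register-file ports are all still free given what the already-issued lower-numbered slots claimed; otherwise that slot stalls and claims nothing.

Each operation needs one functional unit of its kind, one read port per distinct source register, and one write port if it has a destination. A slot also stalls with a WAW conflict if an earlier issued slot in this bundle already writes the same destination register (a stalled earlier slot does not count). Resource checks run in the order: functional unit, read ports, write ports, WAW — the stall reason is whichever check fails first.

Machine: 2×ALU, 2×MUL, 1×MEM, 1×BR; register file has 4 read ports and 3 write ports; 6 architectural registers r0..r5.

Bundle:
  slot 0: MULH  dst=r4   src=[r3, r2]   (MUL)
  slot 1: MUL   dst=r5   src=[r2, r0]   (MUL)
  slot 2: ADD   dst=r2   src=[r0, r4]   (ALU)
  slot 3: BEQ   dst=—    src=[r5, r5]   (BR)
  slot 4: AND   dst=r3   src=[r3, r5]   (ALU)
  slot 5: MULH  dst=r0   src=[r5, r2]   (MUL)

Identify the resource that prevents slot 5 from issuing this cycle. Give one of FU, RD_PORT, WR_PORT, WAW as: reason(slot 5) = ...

#0 MUL src=r3,r2 dispatched  <A:2 Mu:1 Ld:1 B:1 rd:2 wr:2>
#1 MUL src=r2,r0 dispatched  <A:2 Mu:0 Ld:1 B:1 rd:0 wr:1>
#2 ALU src=r0,r4 held:RD_PORT  <A:2 Mu:0 Ld:1 B:1 rd:0 wr:1>
#3 BR src=r5,r5 held:RD_PORT  <A:2 Mu:0 Ld:1 B:1 rd:0 wr:1>
#4 ALU src=r3,r5 held:RD_PORT  <A:2 Mu:0 Ld:1 B:1 rd:0 wr:1>
#5 MUL src=r5,r2 held:FU  <A:2 Mu:0 Ld:1 B:1 rd:0 wr:1>

reason(slot 5) = FU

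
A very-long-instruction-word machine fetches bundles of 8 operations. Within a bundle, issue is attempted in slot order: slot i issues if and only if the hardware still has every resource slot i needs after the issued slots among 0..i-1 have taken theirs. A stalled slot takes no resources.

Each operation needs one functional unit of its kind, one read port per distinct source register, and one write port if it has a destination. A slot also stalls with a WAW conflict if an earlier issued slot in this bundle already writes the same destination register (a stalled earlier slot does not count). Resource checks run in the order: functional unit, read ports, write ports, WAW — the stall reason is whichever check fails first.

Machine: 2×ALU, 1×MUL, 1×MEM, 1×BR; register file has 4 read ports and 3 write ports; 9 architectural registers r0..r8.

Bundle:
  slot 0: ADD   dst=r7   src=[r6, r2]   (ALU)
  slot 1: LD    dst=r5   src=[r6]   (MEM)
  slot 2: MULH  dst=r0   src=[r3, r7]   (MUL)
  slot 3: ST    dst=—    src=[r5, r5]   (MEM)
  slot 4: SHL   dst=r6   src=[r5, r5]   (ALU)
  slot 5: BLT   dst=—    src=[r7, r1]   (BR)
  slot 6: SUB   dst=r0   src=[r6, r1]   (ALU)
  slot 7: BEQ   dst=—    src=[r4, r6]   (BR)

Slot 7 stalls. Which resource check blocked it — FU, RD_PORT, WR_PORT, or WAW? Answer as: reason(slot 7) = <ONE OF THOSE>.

reason(slot 7) = RD_PORT

  0. ALU→r7 ⇒ go  {1A/1Mu/1Ld/1B | 2r 2w}
  1. MEM→r5 ⇒ go  {1A/1Mu/0Ld/1B | 1r 1w}
  2. MUL→r0 ⇒ no(RD_PORT)  {1A/1Mu/0Ld/1B | 1r 1w}
  3. MEM ⇒ no(FU)  {1A/1Mu/0Ld/1B | 1r 1w}
  4. ALU→r6 ⇒ go  {0A/1Mu/0Ld/1B | 0r 0w}
  5. BR ⇒ no(RD_PORT)  {0A/1Mu/0Ld/1B | 0r 0w}
  6. ALU→r0 ⇒ no(FU)  {0A/1Mu/0Ld/1B | 0r 0w}
  7. BR ⇒ no(RD_PORT)  {0A/1Mu/0Ld/1B | 0r 0w}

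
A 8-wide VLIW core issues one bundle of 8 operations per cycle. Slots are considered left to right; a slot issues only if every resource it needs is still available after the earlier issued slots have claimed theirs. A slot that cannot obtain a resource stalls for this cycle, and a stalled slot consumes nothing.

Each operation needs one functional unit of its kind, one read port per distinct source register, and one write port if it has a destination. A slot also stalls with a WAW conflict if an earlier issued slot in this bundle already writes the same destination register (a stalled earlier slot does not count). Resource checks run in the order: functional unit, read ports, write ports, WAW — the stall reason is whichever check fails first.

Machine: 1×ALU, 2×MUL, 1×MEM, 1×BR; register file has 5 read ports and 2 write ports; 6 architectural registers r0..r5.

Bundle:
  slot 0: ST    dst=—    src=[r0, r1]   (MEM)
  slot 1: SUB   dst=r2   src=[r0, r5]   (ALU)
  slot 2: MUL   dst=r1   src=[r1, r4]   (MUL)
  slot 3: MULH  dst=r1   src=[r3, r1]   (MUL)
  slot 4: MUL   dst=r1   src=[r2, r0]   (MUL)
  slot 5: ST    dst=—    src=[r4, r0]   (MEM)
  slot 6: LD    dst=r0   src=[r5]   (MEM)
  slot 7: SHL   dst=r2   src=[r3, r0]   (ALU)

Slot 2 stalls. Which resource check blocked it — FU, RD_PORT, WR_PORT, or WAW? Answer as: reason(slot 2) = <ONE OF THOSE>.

  0. MEM ⇒ go  {1A/2Mu/0Ld/1B | 3r 2w}
  1. ALU→r2 ⇒ go  {0A/2Mu/0Ld/1B | 1r 1w}
  2. MUL→r1 ⇒ no(RD_PORT)  {0A/2Mu/0Ld/1B | 1r 1w}
  3. MUL→r1 ⇒ no(RD_PORT)  {0A/2Mu/0Ld/1B | 1r 1w}
  4. MUL→r1 ⇒ no(RD_PORT)  {0A/2Mu/0Ld/1B | 1r 1w}
  5. MEM ⇒ no(FU)  {0A/2Mu/0Ld/1B | 1r 1w}
  6. MEM→r0 ⇒ no(FU)  {0A/2Mu/0Ld/1B | 1r 1w}
  7. ALU→r2 ⇒ no(FU)  {0A/2Mu/0Ld/1B | 1r 1w}

reason(slot 2) = RD_PORT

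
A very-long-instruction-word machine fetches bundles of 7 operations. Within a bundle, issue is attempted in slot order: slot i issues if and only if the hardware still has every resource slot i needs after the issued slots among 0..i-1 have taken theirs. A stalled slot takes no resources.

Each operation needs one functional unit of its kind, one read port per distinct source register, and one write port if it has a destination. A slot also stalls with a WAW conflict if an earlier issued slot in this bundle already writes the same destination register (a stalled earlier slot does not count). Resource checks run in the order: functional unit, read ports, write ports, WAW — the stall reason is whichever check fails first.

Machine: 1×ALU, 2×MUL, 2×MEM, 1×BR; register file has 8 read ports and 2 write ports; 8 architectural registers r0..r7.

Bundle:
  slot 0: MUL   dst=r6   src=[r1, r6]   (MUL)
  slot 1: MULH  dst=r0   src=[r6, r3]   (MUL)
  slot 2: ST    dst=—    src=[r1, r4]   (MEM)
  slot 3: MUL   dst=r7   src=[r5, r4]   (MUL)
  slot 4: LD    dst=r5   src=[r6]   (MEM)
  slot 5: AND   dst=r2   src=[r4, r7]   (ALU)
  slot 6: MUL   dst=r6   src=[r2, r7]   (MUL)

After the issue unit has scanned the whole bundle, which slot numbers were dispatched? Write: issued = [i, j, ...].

issued = [0, 1, 2]

  0. MUL→r6 ⇒ go  {1A/1Mu/2Ld/1B | 6r 1w}
  1. MUL→r0 ⇒ go  {1A/0Mu/2Ld/1B | 4r 0w}
  2. MEM ⇒ go  {1A/0Mu/1Ld/1B | 2r 0w}
  3. MUL→r7 ⇒ no(FU)  {1A/0Mu/1Ld/1B | 2r 0w}
  4. MEM→r5 ⇒ no(WR_PORT)  {1A/0Mu/1Ld/1B | 2r 0w}
  5. ALU→r2 ⇒ no(WR_PORT)  {1A/0Mu/1Ld/1B | 2r 0w}
  6. MUL→r6 ⇒ no(FU)  {1A/0Mu/1Ld/1B | 2r 0w}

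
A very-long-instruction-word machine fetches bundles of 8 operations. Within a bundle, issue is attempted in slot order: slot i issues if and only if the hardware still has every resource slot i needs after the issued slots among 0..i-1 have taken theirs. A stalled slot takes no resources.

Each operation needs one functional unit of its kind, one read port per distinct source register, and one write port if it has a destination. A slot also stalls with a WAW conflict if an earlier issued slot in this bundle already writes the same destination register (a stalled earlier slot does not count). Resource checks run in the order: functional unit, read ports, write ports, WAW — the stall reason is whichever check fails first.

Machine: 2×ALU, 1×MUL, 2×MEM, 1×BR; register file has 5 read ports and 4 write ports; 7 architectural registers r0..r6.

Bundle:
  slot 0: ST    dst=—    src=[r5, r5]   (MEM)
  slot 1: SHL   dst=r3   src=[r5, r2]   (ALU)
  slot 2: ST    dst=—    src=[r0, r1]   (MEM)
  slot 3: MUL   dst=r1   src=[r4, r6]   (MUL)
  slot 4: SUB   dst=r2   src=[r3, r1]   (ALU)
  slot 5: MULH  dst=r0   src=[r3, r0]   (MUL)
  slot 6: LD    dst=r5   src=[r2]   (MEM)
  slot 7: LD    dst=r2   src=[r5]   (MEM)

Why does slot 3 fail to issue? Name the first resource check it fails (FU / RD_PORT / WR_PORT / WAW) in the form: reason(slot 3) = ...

slot 0 (MEM): ISSUE — free A2,Mu1,Ld1,B1 rp4 wp4
slot 1 (ALU): ISSUE — free A1,Mu1,Ld1,B1 rp2 wp3
slot 2 (MEM): ISSUE — free A1,Mu1,Ld0,B1 rp0 wp3
slot 3 (MUL): stall RD_PORT — free A1,Mu1,Ld0,B1 rp0 wp3
slot 4 (ALU): stall RD_PORT — free A1,Mu1,Ld0,B1 rp0 wp3
slot 5 (MUL): stall RD_PORT — free A1,Mu1,Ld0,B1 rp0 wp3
slot 6 (MEM): stall FU — free A1,Mu1,Ld0,B1 rp0 wp3
slot 7 (MEM): stall FU — free A1,Mu1,Ld0,B1 rp0 wp3

reason(slot 3) = RD_PORT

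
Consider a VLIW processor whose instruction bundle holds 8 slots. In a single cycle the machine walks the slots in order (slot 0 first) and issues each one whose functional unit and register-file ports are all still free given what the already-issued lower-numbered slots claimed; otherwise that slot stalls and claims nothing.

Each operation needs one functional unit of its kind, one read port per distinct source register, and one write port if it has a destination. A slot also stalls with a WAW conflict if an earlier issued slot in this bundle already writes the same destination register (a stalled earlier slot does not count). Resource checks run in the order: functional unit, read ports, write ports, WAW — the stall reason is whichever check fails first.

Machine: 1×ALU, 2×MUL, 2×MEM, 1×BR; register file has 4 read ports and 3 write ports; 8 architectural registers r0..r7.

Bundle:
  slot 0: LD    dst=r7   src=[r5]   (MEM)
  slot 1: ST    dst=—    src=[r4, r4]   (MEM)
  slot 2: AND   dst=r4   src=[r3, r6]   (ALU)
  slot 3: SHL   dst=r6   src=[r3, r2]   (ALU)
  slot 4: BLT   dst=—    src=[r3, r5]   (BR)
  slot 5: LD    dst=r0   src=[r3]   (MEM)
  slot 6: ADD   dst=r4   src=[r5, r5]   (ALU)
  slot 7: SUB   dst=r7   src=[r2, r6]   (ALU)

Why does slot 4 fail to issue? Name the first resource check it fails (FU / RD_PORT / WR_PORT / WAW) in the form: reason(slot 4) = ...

reason(slot 4) = RD_PORT

[0] MEM needs rd=1 wr=1: ok; after: ALU=1 MUL=2 MEM=1 BR=1, R=3, W=2
[1] MEM needs rd=1 wr=0: ok; after: ALU=1 MUL=2 MEM=0 BR=1, R=2, W=2
[2] ALU needs rd=2 wr=1: ok; after: ALU=0 MUL=2 MEM=0 BR=1, R=0, W=1
[3] ALU needs rd=2 wr=1: FU; after: ALU=0 MUL=2 MEM=0 BR=1, R=0, W=1
[4] BR needs rd=2 wr=0: RD_PORT; after: ALU=0 MUL=2 MEM=0 BR=1, R=0, W=1
[5] MEM needs rd=1 wr=1: FU; after: ALU=0 MUL=2 MEM=0 BR=1, R=0, W=1
[6] ALU needs rd=1 wr=1: FU; after: ALU=0 MUL=2 MEM=0 BR=1, R=0, W=1
[7] ALU needs rd=2 wr=1: FU; after: ALU=0 MUL=2 MEM=0 BR=1, R=0, W=1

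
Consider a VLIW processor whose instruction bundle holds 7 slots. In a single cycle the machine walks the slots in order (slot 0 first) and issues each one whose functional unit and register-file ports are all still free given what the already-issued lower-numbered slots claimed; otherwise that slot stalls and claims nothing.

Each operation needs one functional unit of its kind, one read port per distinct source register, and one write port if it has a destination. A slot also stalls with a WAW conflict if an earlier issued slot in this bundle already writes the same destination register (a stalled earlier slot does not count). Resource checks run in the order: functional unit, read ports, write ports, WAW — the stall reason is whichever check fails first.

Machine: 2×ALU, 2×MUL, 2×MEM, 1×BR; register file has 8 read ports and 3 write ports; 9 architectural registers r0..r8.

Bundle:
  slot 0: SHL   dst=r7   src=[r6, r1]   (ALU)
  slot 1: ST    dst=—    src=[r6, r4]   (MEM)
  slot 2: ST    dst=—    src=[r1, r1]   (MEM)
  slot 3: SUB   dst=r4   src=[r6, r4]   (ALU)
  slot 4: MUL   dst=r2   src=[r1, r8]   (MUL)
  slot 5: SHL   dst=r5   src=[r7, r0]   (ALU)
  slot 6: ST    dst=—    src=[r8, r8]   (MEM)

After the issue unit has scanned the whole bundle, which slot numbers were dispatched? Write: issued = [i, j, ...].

  0. ALU→r7 ⇒ go  {1A/2Mu/2Ld/1B | 6r 2w}
  1. MEM ⇒ go  {1A/2Mu/1Ld/1B | 4r 2w}
  2. MEM ⇒ go  {1A/2Mu/0Ld/1B | 3r 2w}
  3. ALU→r4 ⇒ go  {0A/2Mu/0Ld/1B | 1r 1w}
  4. MUL→r2 ⇒ no(RD_PORT)  {0A/2Mu/0Ld/1B | 1r 1w}
  5. ALU→r5 ⇒ no(FU)  {0A/2Mu/0Ld/1B | 1r 1w}
  6. MEM ⇒ no(FU)  {0A/2Mu/0Ld/1B | 1r 1w}

issued = [0, 1, 2, 3]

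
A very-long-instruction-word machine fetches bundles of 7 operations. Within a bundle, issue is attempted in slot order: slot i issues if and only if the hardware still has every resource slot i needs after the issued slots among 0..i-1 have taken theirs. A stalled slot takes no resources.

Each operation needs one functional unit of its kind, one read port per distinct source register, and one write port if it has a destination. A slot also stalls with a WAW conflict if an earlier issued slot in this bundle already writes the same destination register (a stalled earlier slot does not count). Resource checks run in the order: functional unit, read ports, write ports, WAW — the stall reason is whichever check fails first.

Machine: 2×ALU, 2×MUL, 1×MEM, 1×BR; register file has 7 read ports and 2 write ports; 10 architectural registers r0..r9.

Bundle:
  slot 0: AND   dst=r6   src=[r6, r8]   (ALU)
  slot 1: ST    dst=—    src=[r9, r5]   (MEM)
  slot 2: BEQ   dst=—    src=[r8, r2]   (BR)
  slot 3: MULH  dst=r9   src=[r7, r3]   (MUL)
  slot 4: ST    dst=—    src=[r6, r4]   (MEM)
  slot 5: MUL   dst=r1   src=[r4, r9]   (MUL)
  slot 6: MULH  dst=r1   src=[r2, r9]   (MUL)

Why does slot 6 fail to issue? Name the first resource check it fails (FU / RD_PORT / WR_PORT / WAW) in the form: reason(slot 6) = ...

[0] ALU needs rd=2 wr=1: ok; after: ALU=1 MUL=2 MEM=1 BR=1, R=5, W=1
[1] MEM needs rd=2 wr=0: ok; after: ALU=1 MUL=2 MEM=0 BR=1, R=3, W=1
[2] BR needs rd=2 wr=0: ok; after: ALU=1 MUL=2 MEM=0 BR=0, R=1, W=1
[3] MUL needs rd=2 wr=1: RD_PORT; after: ALU=1 MUL=2 MEM=0 BR=0, R=1, W=1
[4] MEM needs rd=2 wr=0: FU; after: ALU=1 MUL=2 MEM=0 BR=0, R=1, W=1
[5] MUL needs rd=2 wr=1: RD_PORT; after: ALU=1 MUL=2 MEM=0 BR=0, R=1, W=1
[6] MUL needs rd=2 wr=1: RD_PORT; after: ALU=1 MUL=2 MEM=0 BR=0, R=1, W=1

reason(slot 6) = RD_PORT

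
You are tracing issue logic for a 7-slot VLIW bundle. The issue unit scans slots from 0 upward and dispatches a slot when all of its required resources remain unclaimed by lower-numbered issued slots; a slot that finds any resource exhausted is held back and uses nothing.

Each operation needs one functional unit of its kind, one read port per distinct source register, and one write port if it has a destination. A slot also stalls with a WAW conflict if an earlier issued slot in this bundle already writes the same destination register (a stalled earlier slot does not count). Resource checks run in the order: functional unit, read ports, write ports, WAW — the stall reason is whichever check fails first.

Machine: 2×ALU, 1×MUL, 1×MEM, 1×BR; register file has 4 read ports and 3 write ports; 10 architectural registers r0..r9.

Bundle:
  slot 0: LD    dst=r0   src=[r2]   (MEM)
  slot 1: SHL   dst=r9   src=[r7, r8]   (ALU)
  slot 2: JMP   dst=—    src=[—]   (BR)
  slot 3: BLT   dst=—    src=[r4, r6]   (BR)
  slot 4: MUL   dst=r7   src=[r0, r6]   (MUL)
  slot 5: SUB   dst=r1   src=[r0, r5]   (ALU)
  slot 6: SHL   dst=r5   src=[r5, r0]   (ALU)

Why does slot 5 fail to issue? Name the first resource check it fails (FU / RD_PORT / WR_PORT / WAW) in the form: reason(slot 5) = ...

  0. MEM→r0 ⇒ go  {2A/1Mu/0Ld/1B | 3r 2w}
  1. ALU→r9 ⇒ go  {1A/1Mu/0Ld/1B | 1r 1w}
  2. BR ⇒ go  {1A/1Mu/0Ld/0B | 1r 1w}
  3. BR ⇒ no(FU)  {1A/1Mu/0Ld/0B | 1r 1w}
  4. MUL→r7 ⇒ no(RD_PORT)  {1A/1Mu/0Ld/0B | 1r 1w}
  5. ALU→r1 ⇒ no(RD_PORT)  {1A/1Mu/0Ld/0B | 1r 1w}
  6. ALU→r5 ⇒ no(RD_PORT)  {1A/1Mu/0Ld/0B | 1r 1w}

reason(slot 5) = RD_PORT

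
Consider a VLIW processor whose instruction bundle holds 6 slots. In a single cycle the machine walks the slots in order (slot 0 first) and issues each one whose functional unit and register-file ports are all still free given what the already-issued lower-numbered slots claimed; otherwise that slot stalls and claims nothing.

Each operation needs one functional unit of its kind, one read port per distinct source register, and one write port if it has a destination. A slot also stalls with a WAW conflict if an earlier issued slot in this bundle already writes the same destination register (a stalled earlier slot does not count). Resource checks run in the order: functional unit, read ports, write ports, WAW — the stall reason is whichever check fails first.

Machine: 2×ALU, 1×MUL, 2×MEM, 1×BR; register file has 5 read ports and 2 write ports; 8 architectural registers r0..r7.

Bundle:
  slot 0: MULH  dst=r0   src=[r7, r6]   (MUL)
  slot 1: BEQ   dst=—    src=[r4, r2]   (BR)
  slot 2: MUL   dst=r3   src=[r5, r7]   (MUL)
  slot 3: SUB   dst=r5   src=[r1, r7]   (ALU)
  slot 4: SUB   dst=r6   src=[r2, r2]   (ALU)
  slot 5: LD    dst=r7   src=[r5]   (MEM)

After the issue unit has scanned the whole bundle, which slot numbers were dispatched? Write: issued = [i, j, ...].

issued = [0, 1, 4]

slot 0 (MUL): ISSUE — free A2,Mu0,Ld2,B1 rp3 wp1
slot 1 (BR): ISSUE — free A2,Mu0,Ld2,B0 rp1 wp1
slot 2 (MUL): stall FU — free A2,Mu0,Ld2,B0 rp1 wp1
slot 3 (ALU): stall RD_PORT — free A2,Mu0,Ld2,B0 rp1 wp1
slot 4 (ALU): ISSUE — free A1,Mu0,Ld2,B0 rp0 wp0
slot 5 (MEM): stall RD_PORT — free A1,Mu0,Ld2,B0 rp0 wp0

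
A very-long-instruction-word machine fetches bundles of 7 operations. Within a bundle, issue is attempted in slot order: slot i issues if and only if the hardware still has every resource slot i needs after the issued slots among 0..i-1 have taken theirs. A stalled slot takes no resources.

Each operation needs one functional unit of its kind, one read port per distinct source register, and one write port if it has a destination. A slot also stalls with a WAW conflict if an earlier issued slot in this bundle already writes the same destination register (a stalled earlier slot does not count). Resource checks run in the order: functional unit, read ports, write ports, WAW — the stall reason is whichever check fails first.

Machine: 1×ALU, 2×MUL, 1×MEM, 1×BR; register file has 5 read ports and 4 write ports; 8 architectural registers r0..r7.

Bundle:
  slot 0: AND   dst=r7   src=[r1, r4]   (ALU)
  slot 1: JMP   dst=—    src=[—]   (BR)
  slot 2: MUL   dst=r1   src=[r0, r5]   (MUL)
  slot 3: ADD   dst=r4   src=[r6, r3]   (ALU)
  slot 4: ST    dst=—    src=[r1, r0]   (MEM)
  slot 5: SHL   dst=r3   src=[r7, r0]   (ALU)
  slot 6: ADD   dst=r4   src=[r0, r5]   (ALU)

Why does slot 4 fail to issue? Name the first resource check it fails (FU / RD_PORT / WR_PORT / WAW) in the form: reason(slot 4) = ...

#0 ALU src=r1,r4 dispatched  <A:0 Mu:2 Ld:1 B:1 rd:3 wr:3>
#1 BR src=- dispatched  <A:0 Mu:2 Ld:1 B:0 rd:3 wr:3>
#2 MUL src=r0,r5 dispatched  <A:0 Mu:1 Ld:1 B:0 rd:1 wr:2>
#3 ALU src=r6,r3 held:FU  <A:0 Mu:1 Ld:1 B:0 rd:1 wr:2>
#4 MEM src=r1,r0 held:RD_PORT  <A:0 Mu:1 Ld:1 B:0 rd:1 wr:2>
#5 ALU src=r7,r0 held:FU  <A:0 Mu:1 Ld:1 B:0 rd:1 wr:2>
#6 ALU src=r0,r5 held:FU  <A:0 Mu:1 Ld:1 B:0 rd:1 wr:2>

reason(slot 4) = RD_PORT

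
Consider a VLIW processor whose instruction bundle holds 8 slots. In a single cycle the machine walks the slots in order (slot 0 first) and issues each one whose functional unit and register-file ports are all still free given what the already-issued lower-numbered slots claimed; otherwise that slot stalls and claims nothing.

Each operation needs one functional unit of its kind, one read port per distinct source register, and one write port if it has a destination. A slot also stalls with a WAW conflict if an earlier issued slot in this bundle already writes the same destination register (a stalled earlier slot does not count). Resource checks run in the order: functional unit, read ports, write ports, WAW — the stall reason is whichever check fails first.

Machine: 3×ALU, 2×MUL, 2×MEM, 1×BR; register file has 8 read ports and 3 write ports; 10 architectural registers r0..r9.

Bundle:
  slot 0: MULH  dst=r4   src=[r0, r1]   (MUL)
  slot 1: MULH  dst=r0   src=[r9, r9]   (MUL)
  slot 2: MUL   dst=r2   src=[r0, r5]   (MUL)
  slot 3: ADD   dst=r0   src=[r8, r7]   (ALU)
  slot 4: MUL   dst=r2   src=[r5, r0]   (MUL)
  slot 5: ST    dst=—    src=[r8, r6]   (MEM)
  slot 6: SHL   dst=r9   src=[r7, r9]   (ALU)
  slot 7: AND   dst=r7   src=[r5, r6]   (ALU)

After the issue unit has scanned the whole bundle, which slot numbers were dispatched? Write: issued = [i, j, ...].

(0) want 1×MUL +2rd +1wr — yes → AL3|MU1|ME2|BR1|rd6|wr2
(1) want 1×MUL +1rd +1wr — yes → AL3|MU0|ME2|BR1|rd5|wr1
(2) want 1×MUL +2rd +1wr — FU → AL3|MU0|ME2|BR1|rd5|wr1
(3) want 1×ALU +2rd +1wr — WAW → AL3|MU0|ME2|BR1|rd5|wr1
(4) want 1×MUL +2rd +1wr — FU → AL3|MU0|ME2|BR1|rd5|wr1
(5) want 1×MEM +2rd +0wr — yes → AL3|MU0|ME1|BR1|rd3|wr1
(6) want 1×ALU +2rd +1wr — yes → AL2|MU0|ME1|BR1|rd1|wr0
(7) want 1×ALU +2rd +1wr — RD_PORT → AL2|MU0|ME1|BR1|rd1|wr0

issued = [0, 1, 5, 6]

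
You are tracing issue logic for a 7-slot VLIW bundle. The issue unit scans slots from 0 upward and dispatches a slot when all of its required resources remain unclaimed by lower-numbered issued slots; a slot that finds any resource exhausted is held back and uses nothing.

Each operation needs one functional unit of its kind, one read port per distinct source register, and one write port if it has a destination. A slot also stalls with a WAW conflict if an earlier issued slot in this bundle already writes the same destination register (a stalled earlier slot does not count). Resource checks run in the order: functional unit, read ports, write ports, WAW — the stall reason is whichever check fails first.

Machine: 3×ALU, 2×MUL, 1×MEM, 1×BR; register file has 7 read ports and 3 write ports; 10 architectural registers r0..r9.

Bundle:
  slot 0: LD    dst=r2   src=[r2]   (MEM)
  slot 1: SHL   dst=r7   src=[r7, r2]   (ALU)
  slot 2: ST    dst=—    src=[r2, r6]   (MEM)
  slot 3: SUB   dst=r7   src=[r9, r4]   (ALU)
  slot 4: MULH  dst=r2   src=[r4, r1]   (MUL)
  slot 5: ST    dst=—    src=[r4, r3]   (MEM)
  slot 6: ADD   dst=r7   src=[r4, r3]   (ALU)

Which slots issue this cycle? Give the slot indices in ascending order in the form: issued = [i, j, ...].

(0) want 1×MEM +1rd +1wr — yes → AL3|MU2|ME0|BR1|rd6|wr2
(1) want 1×ALU +2rd +1wr — yes → AL2|MU2|ME0|BR1|rd4|wr1
(2) want 1×MEM +2rd +0wr — FU → AL2|MU2|ME0|BR1|rd4|wr1
(3) want 1×ALU +2rd +1wr — WAW → AL2|MU2|ME0|BR1|rd4|wr1
(4) want 1×MUL +2rd +1wr — WAW → AL2|MU2|ME0|BR1|rd4|wr1
(5) want 1×MEM +2rd +0wr — FU → AL2|MU2|ME0|BR1|rd4|wr1
(6) want 1×ALU +2rd +1wr — WAW → AL2|MU2|ME0|BR1|rd4|wr1

issued = [0, 1]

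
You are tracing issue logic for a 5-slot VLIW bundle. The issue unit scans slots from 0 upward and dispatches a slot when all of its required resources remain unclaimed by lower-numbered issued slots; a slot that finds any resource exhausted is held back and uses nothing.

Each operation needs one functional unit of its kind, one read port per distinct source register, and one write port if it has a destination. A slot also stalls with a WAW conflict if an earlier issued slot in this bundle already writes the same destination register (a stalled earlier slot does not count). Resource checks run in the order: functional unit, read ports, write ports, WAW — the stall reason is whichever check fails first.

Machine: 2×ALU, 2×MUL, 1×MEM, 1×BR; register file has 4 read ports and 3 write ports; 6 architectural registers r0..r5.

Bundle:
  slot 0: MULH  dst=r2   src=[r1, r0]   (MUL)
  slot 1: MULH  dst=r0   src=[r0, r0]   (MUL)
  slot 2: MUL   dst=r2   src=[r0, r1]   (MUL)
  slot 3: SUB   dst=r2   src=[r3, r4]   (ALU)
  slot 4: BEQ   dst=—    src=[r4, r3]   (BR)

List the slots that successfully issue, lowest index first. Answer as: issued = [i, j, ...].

issued = [0, 1]

(0) want 1×MUL +2rd +1wr — yes → AL2|MU1|ME1|BR1|rd2|wr2
(1) want 1×MUL +1rd +1wr — yes → AL2|MU0|ME1|BR1|rd1|wr1
(2) want 1×MUL +2rd +1wr — FU → AL2|MU0|ME1|BR1|rd1|wr1
(3) want 1×ALU +2rd +1wr — RD_PORT → AL2|MU0|ME1|BR1|rd1|wr1
(4) want 1×BR +2rd +0wr — RD_PORT → AL2|MU0|ME1|BR1|rd1|wr1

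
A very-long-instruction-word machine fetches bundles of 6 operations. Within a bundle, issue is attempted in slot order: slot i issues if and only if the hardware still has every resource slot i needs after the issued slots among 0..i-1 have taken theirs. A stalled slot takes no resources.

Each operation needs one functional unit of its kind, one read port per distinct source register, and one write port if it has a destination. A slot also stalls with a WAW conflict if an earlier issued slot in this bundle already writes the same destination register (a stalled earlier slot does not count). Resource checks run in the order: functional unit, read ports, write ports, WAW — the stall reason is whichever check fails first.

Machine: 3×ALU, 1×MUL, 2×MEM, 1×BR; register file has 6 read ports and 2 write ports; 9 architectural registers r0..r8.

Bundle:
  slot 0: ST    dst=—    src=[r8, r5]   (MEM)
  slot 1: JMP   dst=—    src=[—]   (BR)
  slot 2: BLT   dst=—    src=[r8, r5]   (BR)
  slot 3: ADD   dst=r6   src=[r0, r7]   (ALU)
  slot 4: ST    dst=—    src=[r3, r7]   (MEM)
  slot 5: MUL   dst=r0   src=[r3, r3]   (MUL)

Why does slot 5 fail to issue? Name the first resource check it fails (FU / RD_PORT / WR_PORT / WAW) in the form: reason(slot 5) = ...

#0 MEM src=r8,r5 dispatched  <A:3 Mu:1 Ld:1 B:1 rd:4 wr:2>
#1 BR src=- dispatched  <A:3 Mu:1 Ld:1 B:0 rd:4 wr:2>
#2 BR src=r8,r5 held:FU  <A:3 Mu:1 Ld:1 B:0 rd:4 wr:2>
#3 ALU src=r0,r7 dispatched  <A:2 Mu:1 Ld:1 B:0 rd:2 wr:1>
#4 MEM src=r3,r7 dispatched  <A:2 Mu:1 Ld:0 B:0 rd:0 wr:1>
#5 MUL src=r3,r3 held:RD_PORT  <A:2 Mu:1 Ld:0 B:0 rd:0 wr:1>

reason(slot 5) = RD_PORT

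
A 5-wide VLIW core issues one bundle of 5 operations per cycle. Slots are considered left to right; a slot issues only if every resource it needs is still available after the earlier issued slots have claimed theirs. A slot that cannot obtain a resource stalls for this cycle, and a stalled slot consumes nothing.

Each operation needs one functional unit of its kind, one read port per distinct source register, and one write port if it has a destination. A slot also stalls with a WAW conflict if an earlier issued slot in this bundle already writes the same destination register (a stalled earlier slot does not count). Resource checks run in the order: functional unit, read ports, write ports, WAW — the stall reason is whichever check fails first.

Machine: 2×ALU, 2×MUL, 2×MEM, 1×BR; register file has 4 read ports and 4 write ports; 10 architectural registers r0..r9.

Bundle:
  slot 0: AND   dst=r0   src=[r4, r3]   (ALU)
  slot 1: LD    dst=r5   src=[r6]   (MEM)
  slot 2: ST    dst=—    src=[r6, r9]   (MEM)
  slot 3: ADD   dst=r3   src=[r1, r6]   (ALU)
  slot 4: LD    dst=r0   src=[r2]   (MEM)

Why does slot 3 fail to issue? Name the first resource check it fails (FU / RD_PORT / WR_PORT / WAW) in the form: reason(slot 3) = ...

reason(slot 3) = RD_PORT

[0] ALU needs rd=2 wr=1: ok; after: ALU=1 MUL=2 MEM=2 BR=1, R=2, W=3
[1] MEM needs rd=1 wr=1: ok; after: ALU=1 MUL=2 MEM=1 BR=1, R=1, W=2
[2] MEM needs rd=2 wr=0: RD_PORT; after: ALU=1 MUL=2 MEM=1 BR=1, R=1, W=2
[3] ALU needs rd=2 wr=1: RD_PORT; after: ALU=1 MUL=2 MEM=1 BR=1, R=1, W=2
[4] MEM needs rd=1 wr=1: WAW; after: ALU=1 MUL=2 MEM=1 BR=1, R=1, W=2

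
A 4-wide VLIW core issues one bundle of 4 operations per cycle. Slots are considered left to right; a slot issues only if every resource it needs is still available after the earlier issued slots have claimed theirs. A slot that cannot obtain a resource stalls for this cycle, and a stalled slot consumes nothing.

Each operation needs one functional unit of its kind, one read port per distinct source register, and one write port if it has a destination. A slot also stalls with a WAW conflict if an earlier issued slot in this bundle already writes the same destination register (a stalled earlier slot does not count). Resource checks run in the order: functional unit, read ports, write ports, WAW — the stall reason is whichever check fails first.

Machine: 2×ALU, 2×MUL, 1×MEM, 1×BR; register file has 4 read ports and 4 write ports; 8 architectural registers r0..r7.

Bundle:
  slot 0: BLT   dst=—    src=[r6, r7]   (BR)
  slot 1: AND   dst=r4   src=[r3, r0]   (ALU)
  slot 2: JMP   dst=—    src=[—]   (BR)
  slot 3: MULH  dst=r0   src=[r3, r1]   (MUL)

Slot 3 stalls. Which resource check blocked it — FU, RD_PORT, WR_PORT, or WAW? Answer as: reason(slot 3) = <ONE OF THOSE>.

#0 BR src=r6,r7 dispatched  <A:2 Mu:2 Ld:1 B:0 rd:2 wr:4>
#1 ALU src=r3,r0 dispatched  <A:1 Mu:2 Ld:1 B:0 rd:0 wr:3>
#2 BR src=- held:FU  <A:1 Mu:2 Ld:1 B:0 rd:0 wr:3>
#3 MUL src=r3,r1 held:RD_PORT  <A:1 Mu:2 Ld:1 B:0 rd:0 wr:3>

reason(slot 3) = RD_PORT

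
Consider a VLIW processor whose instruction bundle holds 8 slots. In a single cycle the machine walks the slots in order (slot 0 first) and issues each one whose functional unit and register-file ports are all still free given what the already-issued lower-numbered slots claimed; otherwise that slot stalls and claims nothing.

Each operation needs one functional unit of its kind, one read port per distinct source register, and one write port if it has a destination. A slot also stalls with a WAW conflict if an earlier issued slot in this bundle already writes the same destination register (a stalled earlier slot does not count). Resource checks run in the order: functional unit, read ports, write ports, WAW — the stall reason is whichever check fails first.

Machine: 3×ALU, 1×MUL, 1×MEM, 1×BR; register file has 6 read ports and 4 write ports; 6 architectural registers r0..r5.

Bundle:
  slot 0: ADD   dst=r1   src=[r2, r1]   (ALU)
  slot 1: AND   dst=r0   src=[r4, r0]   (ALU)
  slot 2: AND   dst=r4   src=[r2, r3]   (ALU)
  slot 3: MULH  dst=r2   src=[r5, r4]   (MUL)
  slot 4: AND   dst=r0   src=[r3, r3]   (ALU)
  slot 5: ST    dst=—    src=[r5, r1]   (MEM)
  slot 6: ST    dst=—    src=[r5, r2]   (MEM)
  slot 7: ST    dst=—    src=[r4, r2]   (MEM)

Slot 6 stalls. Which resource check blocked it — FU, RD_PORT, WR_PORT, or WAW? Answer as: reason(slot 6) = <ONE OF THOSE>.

#0 ALU src=r2,r1 dispatched  <A:2 Mu:1 Ld:1 B:1 rd:4 wr:3>
#1 ALU src=r4,r0 dispatched  <A:1 Mu:1 Ld:1 B:1 rd:2 wr:2>
#2 ALU src=r2,r3 dispatched  <A:0 Mu:1 Ld:1 B:1 rd:0 wr:1>
#3 MUL src=r5,r4 held:RD_PORT  <A:0 Mu:1 Ld:1 B:1 rd:0 wr:1>
#4 ALU src=r3,r3 held:FU  <A:0 Mu:1 Ld:1 B:1 rd:0 wr:1>
#5 MEM src=r5,r1 held:RD_PORT  <A:0 Mu:1 Ld:1 B:1 rd:0 wr:1>
#6 MEM src=r5,r2 held:RD_PORT  <A:0 Mu:1 Ld:1 B:1 rd:0 wr:1>
#7 MEM src=r4,r2 held:RD_PORT  <A:0 Mu:1 Ld:1 B:1 rd:0 wr:1>

reason(slot 6) = RD_PORT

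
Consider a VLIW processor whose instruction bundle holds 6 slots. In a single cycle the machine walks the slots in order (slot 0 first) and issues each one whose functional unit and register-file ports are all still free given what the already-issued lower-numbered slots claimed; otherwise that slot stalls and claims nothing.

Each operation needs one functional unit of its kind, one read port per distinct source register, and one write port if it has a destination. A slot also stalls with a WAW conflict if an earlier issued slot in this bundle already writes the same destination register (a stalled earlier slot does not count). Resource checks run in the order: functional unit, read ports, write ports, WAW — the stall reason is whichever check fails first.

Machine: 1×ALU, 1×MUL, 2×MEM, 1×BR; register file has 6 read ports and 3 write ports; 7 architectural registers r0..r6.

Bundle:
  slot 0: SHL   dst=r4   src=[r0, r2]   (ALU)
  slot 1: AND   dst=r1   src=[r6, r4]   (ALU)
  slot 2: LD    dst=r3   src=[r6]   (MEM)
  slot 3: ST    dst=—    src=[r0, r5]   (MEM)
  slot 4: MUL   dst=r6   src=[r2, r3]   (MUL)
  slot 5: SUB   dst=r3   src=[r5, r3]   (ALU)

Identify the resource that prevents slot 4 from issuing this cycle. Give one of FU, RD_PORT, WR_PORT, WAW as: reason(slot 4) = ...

reason(slot 4) = RD_PORT

(0) want 1×ALU +2rd +1wr — yes → AL0|MU1|ME2|BR1|rd4|wr2
(1) want 1×ALU +2rd +1wr — FU → AL0|MU1|ME2|BR1|rd4|wr2
(2) want 1×MEM +1rd +1wr — yes → AL0|MU1|ME1|BR1|rd3|wr1
(3) want 1×MEM +2rd +0wr — yes → AL0|MU1|ME0|BR1|rd1|wr1
(4) want 1×MUL +2rd +1wr — RD_PORT → AL0|MU1|ME0|BR1|rd1|wr1
(5) want 1×ALU +2rd +1wr — FU → AL0|MU1|ME0|BR1|rd1|wr1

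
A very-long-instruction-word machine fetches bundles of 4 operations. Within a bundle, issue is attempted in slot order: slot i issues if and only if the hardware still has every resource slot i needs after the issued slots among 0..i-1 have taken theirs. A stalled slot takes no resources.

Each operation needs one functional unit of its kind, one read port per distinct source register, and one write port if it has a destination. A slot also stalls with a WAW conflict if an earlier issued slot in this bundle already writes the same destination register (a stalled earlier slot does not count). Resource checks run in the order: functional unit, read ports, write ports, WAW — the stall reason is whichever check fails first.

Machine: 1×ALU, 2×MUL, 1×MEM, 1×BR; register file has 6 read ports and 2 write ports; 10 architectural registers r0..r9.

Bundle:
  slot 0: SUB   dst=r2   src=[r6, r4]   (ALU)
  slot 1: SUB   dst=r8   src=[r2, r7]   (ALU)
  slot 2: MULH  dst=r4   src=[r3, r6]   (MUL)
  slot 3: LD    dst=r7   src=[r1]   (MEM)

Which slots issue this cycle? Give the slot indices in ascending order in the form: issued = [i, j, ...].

  0. ALU→r2 ⇒ go  {0A/2Mu/1Ld/1B | 4r 1w}
  1. ALU→r8 ⇒ no(FU)  {0A/2Mu/1Ld/1B | 4r 1w}
  2. MUL→r4 ⇒ go  {0A/1Mu/1Ld/1B | 2r 0w}
  3. MEM→r7 ⇒ no(WR_PORT)  {0A/1Mu/1Ld/1B | 2r 0w}

issued = [0, 2]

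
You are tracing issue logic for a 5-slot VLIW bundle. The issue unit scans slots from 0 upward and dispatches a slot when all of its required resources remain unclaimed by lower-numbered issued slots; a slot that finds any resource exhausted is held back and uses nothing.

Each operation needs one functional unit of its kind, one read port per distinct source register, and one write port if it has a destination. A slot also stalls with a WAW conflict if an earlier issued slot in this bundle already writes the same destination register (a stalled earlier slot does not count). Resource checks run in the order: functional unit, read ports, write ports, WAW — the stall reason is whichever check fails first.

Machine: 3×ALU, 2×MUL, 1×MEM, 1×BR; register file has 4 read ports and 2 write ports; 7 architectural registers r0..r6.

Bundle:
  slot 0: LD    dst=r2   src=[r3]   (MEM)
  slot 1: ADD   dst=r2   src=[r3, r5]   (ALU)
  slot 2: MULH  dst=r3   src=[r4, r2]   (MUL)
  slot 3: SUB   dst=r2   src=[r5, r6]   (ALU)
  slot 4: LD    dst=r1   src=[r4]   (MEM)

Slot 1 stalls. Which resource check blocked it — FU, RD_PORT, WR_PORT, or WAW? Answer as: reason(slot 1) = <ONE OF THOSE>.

reason(slot 1) = WAW

  0. MEM→r2 ⇒ go  {3A/2Mu/0Ld/1B | 3r 1w}
  1. ALU→r2 ⇒ no(WAW)  {3A/2Mu/0Ld/1B | 3r 1w}
  2. MUL→r3 ⇒ go  {3A/1Mu/0Ld/1B | 1r 0w}
  3. ALU→r2 ⇒ no(RD_PORT)  {3A/1Mu/0Ld/1B | 1r 0w}
  4. MEM→r1 ⇒ no(FU)  {3A/1Mu/0Ld/1B | 1r 0w}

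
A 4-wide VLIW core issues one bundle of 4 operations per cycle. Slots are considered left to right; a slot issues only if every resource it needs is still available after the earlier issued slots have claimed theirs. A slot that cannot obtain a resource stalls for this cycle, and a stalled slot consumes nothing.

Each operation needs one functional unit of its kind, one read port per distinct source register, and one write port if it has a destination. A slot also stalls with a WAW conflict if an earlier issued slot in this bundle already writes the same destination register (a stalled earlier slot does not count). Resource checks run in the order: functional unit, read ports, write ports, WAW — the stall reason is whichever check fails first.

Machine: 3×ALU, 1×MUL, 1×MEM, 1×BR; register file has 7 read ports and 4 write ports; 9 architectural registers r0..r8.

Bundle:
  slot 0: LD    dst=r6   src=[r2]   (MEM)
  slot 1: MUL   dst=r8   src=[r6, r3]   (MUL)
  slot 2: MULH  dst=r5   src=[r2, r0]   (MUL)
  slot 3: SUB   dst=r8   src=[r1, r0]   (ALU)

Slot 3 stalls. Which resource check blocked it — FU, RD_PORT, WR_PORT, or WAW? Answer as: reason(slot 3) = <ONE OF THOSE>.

(0) want 1×MEM +1rd +1wr — yes → AL3|MU1|ME0|BR1|rd6|wr3
(1) want 1×MUL +2rd +1wr — yes → AL3|MU0|ME0|BR1|rd4|wr2
(2) want 1×MUL +2rd +1wr — FU → AL3|MU0|ME0|BR1|rd4|wr2
(3) want 1×ALU +2rd +1wr — WAW → AL3|MU0|ME0|BR1|rd4|wr2

reason(slot 3) = WAW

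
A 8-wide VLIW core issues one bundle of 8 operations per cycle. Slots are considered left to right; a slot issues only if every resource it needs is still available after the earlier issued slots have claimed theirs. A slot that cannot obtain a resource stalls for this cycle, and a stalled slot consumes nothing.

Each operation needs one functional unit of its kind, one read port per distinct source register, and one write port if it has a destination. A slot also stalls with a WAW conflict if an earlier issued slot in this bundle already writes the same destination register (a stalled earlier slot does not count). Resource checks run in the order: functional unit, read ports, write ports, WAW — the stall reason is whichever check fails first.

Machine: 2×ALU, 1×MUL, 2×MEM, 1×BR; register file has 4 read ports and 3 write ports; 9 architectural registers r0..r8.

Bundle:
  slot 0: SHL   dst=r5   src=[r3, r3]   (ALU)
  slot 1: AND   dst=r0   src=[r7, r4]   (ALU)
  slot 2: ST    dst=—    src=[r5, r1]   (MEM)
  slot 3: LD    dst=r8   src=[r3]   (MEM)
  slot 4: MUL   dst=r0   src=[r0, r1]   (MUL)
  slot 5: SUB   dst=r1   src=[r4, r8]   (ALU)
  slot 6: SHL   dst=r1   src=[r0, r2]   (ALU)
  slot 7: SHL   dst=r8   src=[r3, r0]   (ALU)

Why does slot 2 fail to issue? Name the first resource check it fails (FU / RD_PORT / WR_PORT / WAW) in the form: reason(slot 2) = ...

(0) want 1×ALU +1rd +1wr — yes → AL1|MU1|ME2|BR1|rd3|wr2
(1) want 1×ALU +2rd +1wr — yes → AL0|MU1|ME2|BR1|rd1|wr1
(2) want 1×MEM +2rd +0wr — RD_PORT → AL0|MU1|ME2|BR1|rd1|wr1
(3) want 1×MEM +1rd +1wr — yes → AL0|MU1|ME1|BR1|rd0|wr0
(4) want 1×MUL +2rd +1wr — RD_PORT → AL0|MU1|ME1|BR1|rd0|wr0
(5) want 1×ALU +2rd +1wr — FU → AL0|MU1|ME1|BR1|rd0|wr0
(6) want 1×ALU +2rd +1wr — FU → AL0|MU1|ME1|BR1|rd0|wr0
(7) want 1×ALU +2rd +1wr — FU → AL0|MU1|ME1|BR1|rd0|wr0

reason(slot 2) = RD_PORT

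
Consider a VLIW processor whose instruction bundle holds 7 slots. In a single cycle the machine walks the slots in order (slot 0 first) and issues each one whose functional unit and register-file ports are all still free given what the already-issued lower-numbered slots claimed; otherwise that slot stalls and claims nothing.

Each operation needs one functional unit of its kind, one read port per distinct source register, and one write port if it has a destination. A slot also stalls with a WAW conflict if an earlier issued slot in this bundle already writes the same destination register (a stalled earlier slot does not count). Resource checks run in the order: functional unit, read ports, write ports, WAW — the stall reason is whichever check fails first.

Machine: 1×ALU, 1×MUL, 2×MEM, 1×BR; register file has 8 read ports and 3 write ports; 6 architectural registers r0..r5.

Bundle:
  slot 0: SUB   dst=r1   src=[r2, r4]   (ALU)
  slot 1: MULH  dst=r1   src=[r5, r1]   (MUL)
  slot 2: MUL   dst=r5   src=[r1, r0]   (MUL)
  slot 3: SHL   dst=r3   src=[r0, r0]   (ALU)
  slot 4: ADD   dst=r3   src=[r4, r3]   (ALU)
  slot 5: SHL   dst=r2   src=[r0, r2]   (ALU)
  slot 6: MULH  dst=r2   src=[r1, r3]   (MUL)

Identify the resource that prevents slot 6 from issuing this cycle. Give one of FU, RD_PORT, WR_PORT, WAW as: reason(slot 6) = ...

[0] ALU needs rd=2 wr=1: ok; after: ALU=0 MUL=1 MEM=2 BR=1, R=6, W=2
[1] MUL needs rd=2 wr=1: WAW; after: ALU=0 MUL=1 MEM=2 BR=1, R=6, W=2
[2] MUL needs rd=2 wr=1: ok; after: ALU=0 MUL=0 MEM=2 BR=1, R=4, W=1
[3] ALU needs rd=1 wr=1: FU; after: ALU=0 MUL=0 MEM=2 BR=1, R=4, W=1
[4] ALU needs rd=2 wr=1: FU; after: ALU=0 MUL=0 MEM=2 BR=1, R=4, W=1
[5] ALU needs rd=2 wr=1: FU; after: ALU=0 MUL=0 MEM=2 BR=1, R=4, W=1
[6] MUL needs rd=2 wr=1: FU; after: ALU=0 MUL=0 MEM=2 BR=1, R=4, W=1

reason(slot 6) = FU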